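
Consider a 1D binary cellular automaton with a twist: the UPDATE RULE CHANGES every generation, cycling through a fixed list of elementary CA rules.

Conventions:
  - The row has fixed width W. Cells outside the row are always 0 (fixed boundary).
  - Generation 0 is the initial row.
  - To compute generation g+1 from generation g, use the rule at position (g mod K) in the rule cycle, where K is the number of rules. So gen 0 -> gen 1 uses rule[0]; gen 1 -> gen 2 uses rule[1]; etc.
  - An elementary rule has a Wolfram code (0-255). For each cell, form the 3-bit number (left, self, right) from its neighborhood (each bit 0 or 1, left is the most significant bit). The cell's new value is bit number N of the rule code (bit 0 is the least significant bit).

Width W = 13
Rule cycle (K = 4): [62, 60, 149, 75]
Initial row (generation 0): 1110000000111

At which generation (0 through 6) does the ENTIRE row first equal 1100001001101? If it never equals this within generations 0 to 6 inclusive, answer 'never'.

Answer: 6

Derivation:
Gen 0: 1110000000111
Gen 1 (rule 62): 1001000001100
Gen 2 (rule 60): 1101100001010
Gen 3 (rule 149): 0000011101011
Gen 4 (rule 75): 1111110100011
Gen 5 (rule 62): 1000001110110
Gen 6 (rule 60): 1100001001101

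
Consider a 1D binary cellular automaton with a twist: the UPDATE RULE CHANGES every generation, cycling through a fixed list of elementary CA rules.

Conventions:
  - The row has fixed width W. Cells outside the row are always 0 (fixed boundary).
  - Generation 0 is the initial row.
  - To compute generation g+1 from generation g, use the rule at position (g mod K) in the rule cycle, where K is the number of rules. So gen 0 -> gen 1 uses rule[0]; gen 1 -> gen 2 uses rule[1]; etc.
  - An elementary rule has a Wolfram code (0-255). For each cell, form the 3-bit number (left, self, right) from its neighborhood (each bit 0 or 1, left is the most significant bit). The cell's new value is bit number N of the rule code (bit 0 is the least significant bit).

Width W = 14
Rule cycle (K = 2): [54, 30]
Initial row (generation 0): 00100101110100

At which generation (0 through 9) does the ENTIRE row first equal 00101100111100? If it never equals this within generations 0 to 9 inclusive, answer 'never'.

Gen 0: 00100101110100
Gen 1 (rule 54): 01111110001110
Gen 2 (rule 30): 11000001011001
Gen 3 (rule 54): 00100011100111
Gen 4 (rule 30): 01110110011100
Gen 5 (rule 54): 10001001100010
Gen 6 (rule 30): 11011111010111
Gen 7 (rule 54): 00100000111000
Gen 8 (rule 30): 01110001100100
Gen 9 (rule 54): 10001010011110

Answer: never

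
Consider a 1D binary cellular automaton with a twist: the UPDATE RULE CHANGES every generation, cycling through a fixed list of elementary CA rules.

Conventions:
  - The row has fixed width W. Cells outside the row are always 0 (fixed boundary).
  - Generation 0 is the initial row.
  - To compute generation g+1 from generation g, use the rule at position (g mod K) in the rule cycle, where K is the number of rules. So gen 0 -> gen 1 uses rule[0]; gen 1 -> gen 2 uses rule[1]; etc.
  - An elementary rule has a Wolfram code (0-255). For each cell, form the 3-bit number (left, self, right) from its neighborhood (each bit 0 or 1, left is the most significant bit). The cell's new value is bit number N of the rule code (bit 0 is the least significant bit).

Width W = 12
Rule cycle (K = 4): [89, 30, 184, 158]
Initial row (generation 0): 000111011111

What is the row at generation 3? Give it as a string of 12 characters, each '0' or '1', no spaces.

Answer: 010010110110

Derivation:
Gen 0: 000111011111
Gen 1 (rule 89): 110101010001
Gen 2 (rule 30): 100101011011
Gen 3 (rule 184): 010010110110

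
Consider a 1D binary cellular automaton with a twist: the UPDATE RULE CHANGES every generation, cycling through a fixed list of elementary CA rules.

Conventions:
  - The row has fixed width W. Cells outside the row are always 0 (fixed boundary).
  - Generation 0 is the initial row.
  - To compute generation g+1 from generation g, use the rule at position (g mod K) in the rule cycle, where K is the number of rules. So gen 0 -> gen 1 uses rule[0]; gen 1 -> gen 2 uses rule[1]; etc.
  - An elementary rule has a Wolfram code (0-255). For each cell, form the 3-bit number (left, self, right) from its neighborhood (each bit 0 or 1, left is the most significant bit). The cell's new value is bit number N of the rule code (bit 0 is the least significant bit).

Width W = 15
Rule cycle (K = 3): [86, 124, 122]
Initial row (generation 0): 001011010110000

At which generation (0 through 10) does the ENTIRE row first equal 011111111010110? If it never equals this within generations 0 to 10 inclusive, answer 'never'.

Gen 0: 001011010110000
Gen 1 (rule 86): 011001010011000
Gen 2 (rule 124): 011101111011100
Gen 3 (rule 122): 110111001110110
Gen 4 (rule 86): 010001110010011
Gen 5 (rule 124): 011001011011011
Gen 6 (rule 122): 111110111111111
Gen 7 (rule 86): 000010000000001
Gen 8 (rule 124): 000011000000001
Gen 9 (rule 122): 000111100000010
Gen 10 (rule 86): 001000110000111

Answer: never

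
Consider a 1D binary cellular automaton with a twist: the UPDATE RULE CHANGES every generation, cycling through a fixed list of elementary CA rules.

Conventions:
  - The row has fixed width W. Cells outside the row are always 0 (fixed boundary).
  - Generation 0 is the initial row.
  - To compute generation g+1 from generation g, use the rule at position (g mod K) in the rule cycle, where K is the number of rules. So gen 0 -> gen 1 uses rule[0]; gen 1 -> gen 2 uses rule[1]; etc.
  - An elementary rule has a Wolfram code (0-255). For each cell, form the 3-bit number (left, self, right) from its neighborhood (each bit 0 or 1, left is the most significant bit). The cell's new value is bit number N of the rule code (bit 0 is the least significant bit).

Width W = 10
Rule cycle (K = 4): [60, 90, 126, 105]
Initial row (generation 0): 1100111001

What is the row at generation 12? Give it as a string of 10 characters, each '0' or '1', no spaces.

Answer: 1000000001

Derivation:
Gen 0: 1100111001
Gen 1 (rule 60): 1010100101
Gen 2 (rule 90): 0000011000
Gen 3 (rule 126): 0000111100
Gen 4 (rule 105): 1110100101
Gen 5 (rule 60): 1001110111
Gen 6 (rule 90): 0111010101
Gen 7 (rule 126): 1101111111
Gen 8 (rule 105): 1111000001
Gen 9 (rule 60): 1000100001
Gen 10 (rule 90): 0101010010
Gen 11 (rule 126): 1111111111
Gen 12 (rule 105): 1000000001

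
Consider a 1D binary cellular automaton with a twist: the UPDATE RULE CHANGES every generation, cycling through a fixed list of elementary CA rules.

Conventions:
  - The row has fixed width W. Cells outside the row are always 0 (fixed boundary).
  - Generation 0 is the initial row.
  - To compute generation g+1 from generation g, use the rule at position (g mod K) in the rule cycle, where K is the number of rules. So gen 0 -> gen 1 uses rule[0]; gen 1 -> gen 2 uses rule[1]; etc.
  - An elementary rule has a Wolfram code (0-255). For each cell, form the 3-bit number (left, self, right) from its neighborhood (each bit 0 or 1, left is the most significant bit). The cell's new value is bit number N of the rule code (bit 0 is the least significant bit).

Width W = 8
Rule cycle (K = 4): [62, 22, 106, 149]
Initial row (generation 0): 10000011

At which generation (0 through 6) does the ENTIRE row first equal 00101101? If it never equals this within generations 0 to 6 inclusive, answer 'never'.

Gen 0: 10000011
Gen 1 (rule 62): 11000110
Gen 2 (rule 22): 00101001
Gen 3 (rule 106): 01010010
Gen 4 (rule 149): 01011011
Gen 5 (rule 62): 11110110
Gen 6 (rule 22): 00000001

Answer: never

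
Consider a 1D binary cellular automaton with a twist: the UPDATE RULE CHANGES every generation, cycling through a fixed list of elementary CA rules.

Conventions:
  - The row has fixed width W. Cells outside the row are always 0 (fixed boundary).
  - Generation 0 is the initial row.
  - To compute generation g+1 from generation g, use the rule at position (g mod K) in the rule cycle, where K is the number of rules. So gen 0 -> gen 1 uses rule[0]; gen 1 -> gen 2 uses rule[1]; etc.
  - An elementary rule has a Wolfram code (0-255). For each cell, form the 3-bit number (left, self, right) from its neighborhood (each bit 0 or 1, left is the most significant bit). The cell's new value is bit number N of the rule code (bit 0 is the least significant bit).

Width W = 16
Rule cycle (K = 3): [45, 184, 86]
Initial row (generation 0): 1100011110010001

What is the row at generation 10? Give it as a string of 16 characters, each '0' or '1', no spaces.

Answer: 1011001110001110

Derivation:
Gen 0: 1100011110010001
Gen 1 (rule 45): 1001010000010101
Gen 2 (rule 184): 0100101000001010
Gen 3 (rule 86): 1111101100011011
Gen 4 (rule 45): 1000011001010110
Gen 5 (rule 184): 0100010100101101
Gen 6 (rule 86): 1110110111100101
Gen 7 (rule 45): 1001101100000111
Gen 8 (rule 184): 0101011010000110
Gen 9 (rule 86): 1101001011001011
Gen 10 (rule 45): 1011001110001110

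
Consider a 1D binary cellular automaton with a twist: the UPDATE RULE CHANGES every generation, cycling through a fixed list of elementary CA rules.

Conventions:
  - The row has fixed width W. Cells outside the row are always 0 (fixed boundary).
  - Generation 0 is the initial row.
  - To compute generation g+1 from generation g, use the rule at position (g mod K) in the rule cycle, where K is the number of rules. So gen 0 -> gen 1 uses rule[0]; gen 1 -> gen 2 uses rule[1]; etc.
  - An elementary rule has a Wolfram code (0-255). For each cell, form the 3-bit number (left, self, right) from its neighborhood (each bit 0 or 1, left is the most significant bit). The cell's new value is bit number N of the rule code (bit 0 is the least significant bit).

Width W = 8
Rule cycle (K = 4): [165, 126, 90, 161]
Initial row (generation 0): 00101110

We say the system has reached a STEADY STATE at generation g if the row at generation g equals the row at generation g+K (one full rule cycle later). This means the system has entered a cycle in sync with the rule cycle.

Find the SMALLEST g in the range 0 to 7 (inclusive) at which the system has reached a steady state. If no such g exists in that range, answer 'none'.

Gen 0: 00101110
Gen 1 (rule 165): 10110100
Gen 2 (rule 126): 11111110
Gen 3 (rule 90): 10000011
Gen 4 (rule 161): 00111000
Gen 5 (rule 165): 10010011
Gen 6 (rule 126): 11111111
Gen 7 (rule 90): 10000001
Gen 8 (rule 161): 00111100
Gen 9 (rule 165): 10011001
Gen 10 (rule 126): 11111111
Gen 11 (rule 90): 10000001

Answer: 6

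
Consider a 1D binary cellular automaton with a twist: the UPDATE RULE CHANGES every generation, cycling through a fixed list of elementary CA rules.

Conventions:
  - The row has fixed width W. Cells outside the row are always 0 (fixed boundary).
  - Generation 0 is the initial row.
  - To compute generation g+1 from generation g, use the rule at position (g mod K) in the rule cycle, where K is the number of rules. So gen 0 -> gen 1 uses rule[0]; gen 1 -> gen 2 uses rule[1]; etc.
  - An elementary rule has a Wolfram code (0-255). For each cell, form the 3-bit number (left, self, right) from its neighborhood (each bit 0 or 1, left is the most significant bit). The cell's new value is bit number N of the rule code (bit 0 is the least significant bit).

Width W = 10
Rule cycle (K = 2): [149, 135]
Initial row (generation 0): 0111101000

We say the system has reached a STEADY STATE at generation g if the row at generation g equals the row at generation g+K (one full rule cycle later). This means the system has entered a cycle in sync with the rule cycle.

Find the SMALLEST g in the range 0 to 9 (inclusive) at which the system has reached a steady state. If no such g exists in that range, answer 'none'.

Gen 0: 0111101000
Gen 1 (rule 149): 0011001111
Gen 2 (rule 135): 1100010110
Gen 3 (rule 149): 0011010001
Gen 4 (rule 135): 1100010111
Gen 5 (rule 149): 0011010010
Gen 6 (rule 135): 1100010110
Gen 7 (rule 149): 0011010001
Gen 8 (rule 135): 1100010111
Gen 9 (rule 149): 0011010010
Gen 10 (rule 135): 1100010110
Gen 11 (rule 149): 0011010001

Answer: none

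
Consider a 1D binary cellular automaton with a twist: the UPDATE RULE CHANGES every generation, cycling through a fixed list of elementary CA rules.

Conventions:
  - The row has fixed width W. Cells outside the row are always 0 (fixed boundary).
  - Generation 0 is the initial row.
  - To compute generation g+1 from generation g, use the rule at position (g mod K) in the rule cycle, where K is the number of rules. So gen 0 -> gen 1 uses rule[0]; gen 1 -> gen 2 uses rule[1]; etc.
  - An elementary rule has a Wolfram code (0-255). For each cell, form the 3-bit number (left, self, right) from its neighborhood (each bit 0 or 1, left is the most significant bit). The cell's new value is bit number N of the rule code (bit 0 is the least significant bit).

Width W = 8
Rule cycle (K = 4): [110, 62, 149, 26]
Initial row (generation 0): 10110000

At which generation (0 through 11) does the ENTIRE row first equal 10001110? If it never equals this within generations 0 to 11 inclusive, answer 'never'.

Answer: 10

Derivation:
Gen 0: 10110000
Gen 1 (rule 110): 11110000
Gen 2 (rule 62): 10001000
Gen 3 (rule 149): 11101111
Gen 4 (rule 26): 10001000
Gen 5 (rule 110): 10011000
Gen 6 (rule 62): 11110100
Gen 7 (rule 149): 01100111
Gen 8 (rule 26): 11011100
Gen 9 (rule 110): 11110100
Gen 10 (rule 62): 10001110
Gen 11 (rule 149): 11100101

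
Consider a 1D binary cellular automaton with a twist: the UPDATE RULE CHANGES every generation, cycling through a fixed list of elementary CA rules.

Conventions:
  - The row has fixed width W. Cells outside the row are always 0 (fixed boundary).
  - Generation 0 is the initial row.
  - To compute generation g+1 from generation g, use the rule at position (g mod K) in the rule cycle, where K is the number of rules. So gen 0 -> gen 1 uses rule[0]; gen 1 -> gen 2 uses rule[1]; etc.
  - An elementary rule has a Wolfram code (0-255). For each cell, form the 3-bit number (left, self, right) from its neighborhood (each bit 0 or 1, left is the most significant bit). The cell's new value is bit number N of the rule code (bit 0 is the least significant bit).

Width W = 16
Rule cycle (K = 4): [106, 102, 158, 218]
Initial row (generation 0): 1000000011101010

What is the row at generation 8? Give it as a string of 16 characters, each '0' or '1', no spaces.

Gen 0: 1000000011101010
Gen 1 (rule 106): 0000000110110100
Gen 2 (rule 102): 0000001011011100
Gen 3 (rule 158): 0000011010011010
Gen 4 (rule 218): 0000111001111001
Gen 5 (rule 106): 0001101011001010
Gen 6 (rule 102): 0010111101011110
Gen 7 (rule 158): 0110111001011101
Gen 8 (rule 218): 1110111110011100

Answer: 1110111110011100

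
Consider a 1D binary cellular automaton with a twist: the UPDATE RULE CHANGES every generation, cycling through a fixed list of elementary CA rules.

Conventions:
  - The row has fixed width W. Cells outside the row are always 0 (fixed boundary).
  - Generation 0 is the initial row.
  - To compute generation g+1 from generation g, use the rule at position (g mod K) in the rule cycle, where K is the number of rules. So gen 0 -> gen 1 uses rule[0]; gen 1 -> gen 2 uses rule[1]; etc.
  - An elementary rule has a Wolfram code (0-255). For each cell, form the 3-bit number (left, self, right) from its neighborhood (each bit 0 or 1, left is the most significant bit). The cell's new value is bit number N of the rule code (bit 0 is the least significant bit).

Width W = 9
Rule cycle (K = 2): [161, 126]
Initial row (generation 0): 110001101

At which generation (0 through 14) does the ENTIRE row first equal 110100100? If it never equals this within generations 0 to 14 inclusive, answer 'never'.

Gen 0: 110001101
Gen 1 (rule 161): 000100010
Gen 2 (rule 126): 001110111
Gen 3 (rule 161): 100101010
Gen 4 (rule 126): 111111111
Gen 5 (rule 161): 011111110
Gen 6 (rule 126): 110000011
Gen 7 (rule 161): 000111000
Gen 8 (rule 126): 001101100
Gen 9 (rule 161): 100010001
Gen 10 (rule 126): 110111011
Gen 11 (rule 161): 001010100
Gen 12 (rule 126): 011111110
Gen 13 (rule 161): 001111100
Gen 14 (rule 126): 011000110

Answer: never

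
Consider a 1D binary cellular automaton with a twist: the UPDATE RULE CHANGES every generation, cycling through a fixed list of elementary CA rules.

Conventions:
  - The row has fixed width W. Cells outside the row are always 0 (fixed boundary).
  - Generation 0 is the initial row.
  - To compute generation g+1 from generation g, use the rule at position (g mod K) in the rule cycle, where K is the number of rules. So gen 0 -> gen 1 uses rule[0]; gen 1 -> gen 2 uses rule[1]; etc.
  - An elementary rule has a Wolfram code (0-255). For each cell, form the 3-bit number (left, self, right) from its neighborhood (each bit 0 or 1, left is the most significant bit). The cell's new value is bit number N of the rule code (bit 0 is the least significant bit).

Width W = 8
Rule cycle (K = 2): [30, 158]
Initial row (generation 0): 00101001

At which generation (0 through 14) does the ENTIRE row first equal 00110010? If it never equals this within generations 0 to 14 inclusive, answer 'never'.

Answer: never

Derivation:
Gen 0: 00101001
Gen 1 (rule 30): 01101111
Gen 2 (rule 158): 11001110
Gen 3 (rule 30): 10111001
Gen 4 (rule 158): 10110111
Gen 5 (rule 30): 10100100
Gen 6 (rule 158): 10111110
Gen 7 (rule 30): 10100001
Gen 8 (rule 158): 10110011
Gen 9 (rule 30): 10101110
Gen 10 (rule 158): 10101101
Gen 11 (rule 30): 10101001
Gen 12 (rule 158): 10101111
Gen 13 (rule 30): 10101000
Gen 14 (rule 158): 10101100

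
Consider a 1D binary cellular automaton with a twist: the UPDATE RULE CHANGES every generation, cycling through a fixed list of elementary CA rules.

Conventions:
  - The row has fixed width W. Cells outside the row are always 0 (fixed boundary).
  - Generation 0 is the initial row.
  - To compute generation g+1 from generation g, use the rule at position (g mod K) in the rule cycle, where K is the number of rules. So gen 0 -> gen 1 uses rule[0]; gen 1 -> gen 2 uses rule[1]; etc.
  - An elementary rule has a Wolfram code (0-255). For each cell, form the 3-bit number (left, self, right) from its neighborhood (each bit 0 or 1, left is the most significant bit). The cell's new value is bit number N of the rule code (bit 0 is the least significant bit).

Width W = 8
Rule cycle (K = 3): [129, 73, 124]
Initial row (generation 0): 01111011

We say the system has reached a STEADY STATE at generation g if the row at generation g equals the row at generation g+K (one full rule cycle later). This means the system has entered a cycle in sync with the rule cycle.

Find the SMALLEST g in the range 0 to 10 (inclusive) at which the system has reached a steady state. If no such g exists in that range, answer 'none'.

Answer: none

Derivation:
Gen 0: 01111011
Gen 1 (rule 129): 00110000
Gen 2 (rule 73): 10110111
Gen 3 (rule 124): 11111101
Gen 4 (rule 129): 01111000
Gen 5 (rule 73): 01001011
Gen 6 (rule 124): 01101111
Gen 7 (rule 129): 00000110
Gen 8 (rule 73): 11110110
Gen 9 (rule 124): 10011111
Gen 10 (rule 129): 00001110
Gen 11 (rule 73): 11101010
Gen 12 (rule 124): 10111111
Gen 13 (rule 129): 00011110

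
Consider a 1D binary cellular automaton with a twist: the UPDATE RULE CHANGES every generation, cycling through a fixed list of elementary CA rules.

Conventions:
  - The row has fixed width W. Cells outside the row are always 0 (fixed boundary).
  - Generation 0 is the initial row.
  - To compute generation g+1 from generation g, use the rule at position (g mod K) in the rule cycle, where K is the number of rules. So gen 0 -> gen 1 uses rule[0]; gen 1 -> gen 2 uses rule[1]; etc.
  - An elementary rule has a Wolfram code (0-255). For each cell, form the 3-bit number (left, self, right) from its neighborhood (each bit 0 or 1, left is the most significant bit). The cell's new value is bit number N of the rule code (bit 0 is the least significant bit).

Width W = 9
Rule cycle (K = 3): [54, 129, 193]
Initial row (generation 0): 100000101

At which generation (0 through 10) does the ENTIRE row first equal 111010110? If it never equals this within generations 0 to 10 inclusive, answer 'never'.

Gen 0: 100000101
Gen 1 (rule 54): 110001111
Gen 2 (rule 129): 000100110
Gen 3 (rule 193): 110000010
Gen 4 (rule 54): 001000111
Gen 5 (rule 129): 100010010
Gen 6 (rule 193): 001000000
Gen 7 (rule 54): 011100000
Gen 8 (rule 129): 001001111
Gen 9 (rule 193): 100000111
Gen 10 (rule 54): 110001000

Answer: never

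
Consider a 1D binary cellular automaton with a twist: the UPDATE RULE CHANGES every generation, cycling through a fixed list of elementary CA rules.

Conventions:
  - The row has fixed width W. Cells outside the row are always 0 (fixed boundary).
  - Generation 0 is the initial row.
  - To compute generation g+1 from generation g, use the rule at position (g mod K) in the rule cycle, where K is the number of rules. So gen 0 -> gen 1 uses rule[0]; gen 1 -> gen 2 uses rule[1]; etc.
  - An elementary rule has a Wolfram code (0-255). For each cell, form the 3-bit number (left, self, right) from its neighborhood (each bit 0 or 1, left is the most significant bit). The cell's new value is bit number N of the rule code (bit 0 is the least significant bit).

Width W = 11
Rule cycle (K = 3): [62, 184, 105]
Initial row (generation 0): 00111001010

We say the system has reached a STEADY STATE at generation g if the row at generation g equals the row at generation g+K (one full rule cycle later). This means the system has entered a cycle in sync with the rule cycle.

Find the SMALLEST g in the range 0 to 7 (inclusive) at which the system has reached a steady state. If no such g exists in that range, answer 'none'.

Gen 0: 00111001010
Gen 1 (rule 62): 01100111111
Gen 2 (rule 184): 01010111110
Gen 3 (rule 105): 00101100010
Gen 4 (rule 62): 01111010111
Gen 5 (rule 184): 01110101110
Gen 6 (rule 105): 01011011010
Gen 7 (rule 62): 11110110111
Gen 8 (rule 184): 11101101110
Gen 9 (rule 105): 10111111010
Gen 10 (rule 62): 11100000111

Answer: none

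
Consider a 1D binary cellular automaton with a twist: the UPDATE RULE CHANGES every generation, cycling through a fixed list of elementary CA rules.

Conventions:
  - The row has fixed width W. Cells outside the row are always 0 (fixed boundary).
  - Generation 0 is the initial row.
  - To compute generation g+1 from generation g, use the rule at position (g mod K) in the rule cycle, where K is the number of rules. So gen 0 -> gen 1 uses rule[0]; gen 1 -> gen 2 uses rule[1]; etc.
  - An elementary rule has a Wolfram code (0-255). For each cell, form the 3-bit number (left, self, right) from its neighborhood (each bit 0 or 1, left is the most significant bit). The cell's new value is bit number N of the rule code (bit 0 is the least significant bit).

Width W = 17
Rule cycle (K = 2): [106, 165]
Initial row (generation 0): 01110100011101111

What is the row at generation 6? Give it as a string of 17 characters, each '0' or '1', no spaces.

Answer: 11111111001001101

Derivation:
Gen 0: 01110100011101111
Gen 1 (rule 106): 11011000110111001
Gen 2 (rule 165): 00100010001010001
Gen 3 (rule 106): 01000100010100010
Gen 4 (rule 165): 01010101011101010
Gen 5 (rule 106): 10101010110110100
Gen 6 (rule 165): 11111111001001101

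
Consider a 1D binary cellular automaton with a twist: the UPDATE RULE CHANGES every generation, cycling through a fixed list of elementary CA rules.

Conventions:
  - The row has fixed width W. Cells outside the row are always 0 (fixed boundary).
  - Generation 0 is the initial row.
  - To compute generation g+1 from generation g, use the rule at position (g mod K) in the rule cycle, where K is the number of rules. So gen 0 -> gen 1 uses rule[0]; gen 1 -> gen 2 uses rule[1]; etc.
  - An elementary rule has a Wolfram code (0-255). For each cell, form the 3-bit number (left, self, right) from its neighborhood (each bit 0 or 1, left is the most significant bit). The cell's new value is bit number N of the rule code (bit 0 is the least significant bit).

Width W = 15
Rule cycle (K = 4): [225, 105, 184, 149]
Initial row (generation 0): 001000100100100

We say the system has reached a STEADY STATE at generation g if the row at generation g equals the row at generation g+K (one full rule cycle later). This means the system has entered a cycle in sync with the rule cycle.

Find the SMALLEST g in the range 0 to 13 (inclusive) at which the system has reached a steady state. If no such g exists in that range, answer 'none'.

Gen 0: 001000100100100
Gen 1 (rule 225): 100010000000001
Gen 2 (rule 105): 001000111111100
Gen 3 (rule 184): 000100111111010
Gen 4 (rule 149): 110110011110011
Gen 5 (rule 225): 011010001110001
Gen 6 (rule 105): 011100101010100
Gen 7 (rule 184): 011010010101010
Gen 8 (rule 149): 000011010101011
Gen 9 (rule 225): 111001101010101
Gen 10 (rule 105): 101001110101010
Gen 11 (rule 184): 010101101010101
Gen 12 (rule 149): 010100001010101
Gen 13 (rule 225): 001001100101010
Gen 14 (rule 105): 100001100010100
Gen 15 (rule 184): 010001010001010
Gen 16 (rule 149): 011101011101011
Gen 17 (rule 225): 001110101110101

Answer: none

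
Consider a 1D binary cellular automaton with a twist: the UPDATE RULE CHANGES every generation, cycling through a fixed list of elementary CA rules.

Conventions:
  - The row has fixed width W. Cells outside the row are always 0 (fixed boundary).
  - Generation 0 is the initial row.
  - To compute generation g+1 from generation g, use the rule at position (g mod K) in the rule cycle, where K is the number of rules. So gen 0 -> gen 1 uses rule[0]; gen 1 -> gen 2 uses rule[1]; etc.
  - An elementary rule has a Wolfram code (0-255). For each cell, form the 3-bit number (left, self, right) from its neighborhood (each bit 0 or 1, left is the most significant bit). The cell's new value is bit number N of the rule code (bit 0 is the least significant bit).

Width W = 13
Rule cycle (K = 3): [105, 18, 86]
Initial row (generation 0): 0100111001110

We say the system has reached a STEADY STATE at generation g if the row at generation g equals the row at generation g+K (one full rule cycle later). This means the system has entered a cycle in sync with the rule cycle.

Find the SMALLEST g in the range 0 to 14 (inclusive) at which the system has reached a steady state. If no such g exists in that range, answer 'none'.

Answer: 5

Derivation:
Gen 0: 0100111001110
Gen 1 (rule 105): 0000101001010
Gen 2 (rule 18): 0001000110001
Gen 3 (rule 86): 0011101011011
Gen 4 (rule 105): 1010110111111
Gen 5 (rule 18): 0000000000000
Gen 6 (rule 86): 0000000000000
Gen 7 (rule 105): 1111111111111
Gen 8 (rule 18): 0000000000000
Gen 9 (rule 86): 0000000000000
Gen 10 (rule 105): 1111111111111
Gen 11 (rule 18): 0000000000000
Gen 12 (rule 86): 0000000000000
Gen 13 (rule 105): 1111111111111
Gen 14 (rule 18): 0000000000000
Gen 15 (rule 86): 0000000000000
Gen 16 (rule 105): 1111111111111
Gen 17 (rule 18): 0000000000000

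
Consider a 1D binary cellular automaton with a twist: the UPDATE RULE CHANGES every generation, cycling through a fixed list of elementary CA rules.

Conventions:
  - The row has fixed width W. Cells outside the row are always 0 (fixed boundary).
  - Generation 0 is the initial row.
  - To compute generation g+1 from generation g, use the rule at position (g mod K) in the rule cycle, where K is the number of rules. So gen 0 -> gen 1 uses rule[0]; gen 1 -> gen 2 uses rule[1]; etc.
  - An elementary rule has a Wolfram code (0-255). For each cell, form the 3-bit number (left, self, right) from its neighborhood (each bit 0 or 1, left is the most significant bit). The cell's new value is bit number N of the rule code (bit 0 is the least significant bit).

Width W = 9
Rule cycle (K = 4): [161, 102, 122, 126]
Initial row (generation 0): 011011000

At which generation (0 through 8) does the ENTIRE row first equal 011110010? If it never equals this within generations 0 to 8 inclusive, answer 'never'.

Gen 0: 011011000
Gen 1 (rule 161): 000100011
Gen 2 (rule 102): 001100101
Gen 3 (rule 122): 011111010
Gen 4 (rule 126): 110001111
Gen 5 (rule 161): 000100110
Gen 6 (rule 102): 001101010
Gen 7 (rule 122): 011110101
Gen 8 (rule 126): 110011111

Answer: never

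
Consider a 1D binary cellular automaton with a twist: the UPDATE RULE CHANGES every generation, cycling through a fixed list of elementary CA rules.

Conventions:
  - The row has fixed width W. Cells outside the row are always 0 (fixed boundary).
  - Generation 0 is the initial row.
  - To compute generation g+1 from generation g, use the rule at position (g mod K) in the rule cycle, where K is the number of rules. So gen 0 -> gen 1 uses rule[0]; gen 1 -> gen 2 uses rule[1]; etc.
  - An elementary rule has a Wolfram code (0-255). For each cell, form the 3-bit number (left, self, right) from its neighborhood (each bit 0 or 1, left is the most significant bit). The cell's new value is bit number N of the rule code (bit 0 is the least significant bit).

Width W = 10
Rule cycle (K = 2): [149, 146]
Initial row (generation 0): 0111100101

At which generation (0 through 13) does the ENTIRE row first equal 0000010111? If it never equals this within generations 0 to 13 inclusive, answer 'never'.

Gen 0: 0111100101
Gen 1 (rule 149): 0011010101
Gen 2 (rule 146): 0100000000
Gen 3 (rule 149): 0111111111
Gen 4 (rule 146): 1011111110
Gen 5 (rule 149): 1001111101
Gen 6 (rule 146): 0110111000
Gen 7 (rule 149): 0000010111
Gen 8 (rule 146): 0000100010
Gen 9 (rule 149): 1110111011
Gen 10 (rule 146): 0100010000
Gen 11 (rule 149): 0111011111
Gen 12 (rule 146): 1010001110
Gen 13 (rule 149): 1011100101

Answer: 7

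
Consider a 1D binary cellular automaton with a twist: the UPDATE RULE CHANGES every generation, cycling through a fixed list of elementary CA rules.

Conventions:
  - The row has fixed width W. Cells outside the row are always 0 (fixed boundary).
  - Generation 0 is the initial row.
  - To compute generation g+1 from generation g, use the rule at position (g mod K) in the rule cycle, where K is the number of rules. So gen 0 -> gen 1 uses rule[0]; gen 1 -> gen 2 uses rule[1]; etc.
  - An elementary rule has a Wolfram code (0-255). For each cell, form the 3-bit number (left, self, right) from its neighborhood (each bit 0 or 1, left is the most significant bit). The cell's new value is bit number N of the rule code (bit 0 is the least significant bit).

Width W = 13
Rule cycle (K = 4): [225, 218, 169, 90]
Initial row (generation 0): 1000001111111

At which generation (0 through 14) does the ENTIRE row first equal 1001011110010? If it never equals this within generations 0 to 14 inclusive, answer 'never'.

Gen 0: 1000001111111
Gen 1 (rule 225): 0011100111111
Gen 2 (rule 218): 0111111111111
Gen 3 (rule 169): 0111111111110
Gen 4 (rule 90): 1100000000011
Gen 5 (rule 225): 0101111111001
Gen 6 (rule 218): 1001111111110
Gen 7 (rule 169): 0001111111100
Gen 8 (rule 90): 0011000000110
Gen 9 (rule 225): 1001011110010
Gen 10 (rule 218): 0110011111101
Gen 11 (rule 169): 0100011111010
Gen 12 (rule 90): 1010110001001
Gen 13 (rule 225): 0101010100000
Gen 14 (rule 218): 1000000010000

Answer: 9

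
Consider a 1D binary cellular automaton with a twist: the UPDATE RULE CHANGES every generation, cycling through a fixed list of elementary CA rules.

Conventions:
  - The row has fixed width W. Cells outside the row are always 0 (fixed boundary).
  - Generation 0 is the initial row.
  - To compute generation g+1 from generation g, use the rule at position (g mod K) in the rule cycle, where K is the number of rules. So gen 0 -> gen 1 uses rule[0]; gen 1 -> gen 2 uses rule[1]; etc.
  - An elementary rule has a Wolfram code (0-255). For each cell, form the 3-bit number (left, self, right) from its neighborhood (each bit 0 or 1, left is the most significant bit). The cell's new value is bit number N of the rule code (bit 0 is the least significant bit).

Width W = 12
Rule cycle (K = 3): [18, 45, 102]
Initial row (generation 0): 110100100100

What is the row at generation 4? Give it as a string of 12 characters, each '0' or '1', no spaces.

Answer: 010000000001

Derivation:
Gen 0: 110100100100
Gen 1 (rule 18): 000011011010
Gen 2 (rule 45): 111010110110
Gen 3 (rule 102): 001111011010
Gen 4 (rule 18): 010000000001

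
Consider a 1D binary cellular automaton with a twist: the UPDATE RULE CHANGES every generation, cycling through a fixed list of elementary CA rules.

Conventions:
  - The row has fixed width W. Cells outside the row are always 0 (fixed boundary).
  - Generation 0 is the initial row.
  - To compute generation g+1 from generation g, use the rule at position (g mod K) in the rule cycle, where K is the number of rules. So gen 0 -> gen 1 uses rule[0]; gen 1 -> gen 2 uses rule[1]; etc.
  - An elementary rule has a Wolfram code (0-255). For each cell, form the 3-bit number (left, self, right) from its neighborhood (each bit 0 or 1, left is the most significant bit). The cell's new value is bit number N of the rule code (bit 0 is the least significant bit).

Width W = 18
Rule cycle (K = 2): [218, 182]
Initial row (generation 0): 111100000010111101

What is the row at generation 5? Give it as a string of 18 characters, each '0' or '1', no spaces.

Answer: 111011011110011111

Derivation:
Gen 0: 111100000010111101
Gen 1 (rule 218): 111110000100111100
Gen 2 (rule 182): 011101001111011010
Gen 3 (rule 218): 111100111111011001
Gen 4 (rule 182): 011011011110100111
Gen 5 (rule 218): 111011011110011111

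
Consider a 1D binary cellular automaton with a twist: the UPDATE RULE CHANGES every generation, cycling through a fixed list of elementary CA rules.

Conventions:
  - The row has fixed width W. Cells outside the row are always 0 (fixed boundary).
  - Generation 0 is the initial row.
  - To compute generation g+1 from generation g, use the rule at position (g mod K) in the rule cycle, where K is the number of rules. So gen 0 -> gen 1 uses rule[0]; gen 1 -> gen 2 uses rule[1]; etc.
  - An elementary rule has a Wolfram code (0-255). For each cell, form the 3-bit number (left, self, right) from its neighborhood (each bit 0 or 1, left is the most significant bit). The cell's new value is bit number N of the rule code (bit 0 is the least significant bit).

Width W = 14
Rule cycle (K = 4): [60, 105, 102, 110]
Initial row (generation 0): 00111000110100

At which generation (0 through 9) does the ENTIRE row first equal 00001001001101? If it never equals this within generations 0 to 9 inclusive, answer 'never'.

Answer: never

Derivation:
Gen 0: 00111000110100
Gen 1 (rule 60): 00100100101110
Gen 2 (rule 105): 10000000011010
Gen 3 (rule 102): 10000000101110
Gen 4 (rule 110): 10000001111010
Gen 5 (rule 60): 11000001000111
Gen 6 (rule 105): 11011100010101
Gen 7 (rule 102): 01100100111111
Gen 8 (rule 110): 11101101100001
Gen 9 (rule 60): 10011011010001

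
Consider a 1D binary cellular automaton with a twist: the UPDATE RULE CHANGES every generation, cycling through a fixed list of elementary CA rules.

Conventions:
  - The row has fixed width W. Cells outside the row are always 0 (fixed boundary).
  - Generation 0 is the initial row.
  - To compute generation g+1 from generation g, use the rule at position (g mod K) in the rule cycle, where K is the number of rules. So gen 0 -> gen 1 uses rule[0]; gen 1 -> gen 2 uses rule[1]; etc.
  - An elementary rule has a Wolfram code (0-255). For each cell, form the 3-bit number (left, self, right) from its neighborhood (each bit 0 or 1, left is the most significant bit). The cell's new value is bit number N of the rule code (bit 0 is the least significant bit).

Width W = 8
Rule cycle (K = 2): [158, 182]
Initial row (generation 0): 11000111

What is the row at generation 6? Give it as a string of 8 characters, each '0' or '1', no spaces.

Gen 0: 11000111
Gen 1 (rule 158): 10101110
Gen 2 (rule 182): 11110101
Gen 3 (rule 158): 11100101
Gen 4 (rule 182): 01011111
Gen 5 (rule 158): 11011110
Gen 6 (rule 182): 00101101

Answer: 00101101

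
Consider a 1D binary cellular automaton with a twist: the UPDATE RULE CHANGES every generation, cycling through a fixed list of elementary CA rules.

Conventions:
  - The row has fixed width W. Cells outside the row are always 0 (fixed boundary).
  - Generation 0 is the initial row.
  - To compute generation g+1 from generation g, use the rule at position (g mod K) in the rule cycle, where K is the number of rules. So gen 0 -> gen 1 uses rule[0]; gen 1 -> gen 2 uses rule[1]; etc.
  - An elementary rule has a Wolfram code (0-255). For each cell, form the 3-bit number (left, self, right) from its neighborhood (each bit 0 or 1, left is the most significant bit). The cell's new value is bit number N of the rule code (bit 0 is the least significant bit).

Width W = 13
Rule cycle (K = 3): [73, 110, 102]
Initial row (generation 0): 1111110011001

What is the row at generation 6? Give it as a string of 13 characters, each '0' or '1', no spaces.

Answer: 0001001001001

Derivation:
Gen 0: 1111110011001
Gen 1 (rule 73): 1000010011000
Gen 2 (rule 110): 1000110111000
Gen 3 (rule 102): 1001011001000
Gen 4 (rule 73): 0000011000011
Gen 5 (rule 110): 0000111000111
Gen 6 (rule 102): 0001001001001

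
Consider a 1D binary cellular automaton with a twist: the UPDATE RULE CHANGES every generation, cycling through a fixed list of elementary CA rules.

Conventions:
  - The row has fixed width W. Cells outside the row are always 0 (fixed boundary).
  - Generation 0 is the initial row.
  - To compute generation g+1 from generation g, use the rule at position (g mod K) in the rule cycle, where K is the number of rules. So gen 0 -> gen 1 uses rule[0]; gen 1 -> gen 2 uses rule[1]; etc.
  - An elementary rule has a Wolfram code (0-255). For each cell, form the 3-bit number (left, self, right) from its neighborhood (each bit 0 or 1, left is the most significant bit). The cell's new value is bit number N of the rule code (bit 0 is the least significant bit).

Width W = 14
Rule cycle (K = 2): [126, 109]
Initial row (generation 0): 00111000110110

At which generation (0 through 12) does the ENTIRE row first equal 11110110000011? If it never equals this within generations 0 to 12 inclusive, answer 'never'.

Answer: 7

Derivation:
Gen 0: 00111000110110
Gen 1 (rule 126): 01101101111111
Gen 2 (rule 109): 01111111000001
Gen 3 (rule 126): 11000001100011
Gen 4 (rule 109): 11011101101011
Gen 5 (rule 126): 11110111111111
Gen 6 (rule 109): 10011100000001
Gen 7 (rule 126): 11110110000011
Gen 8 (rule 109): 10011110111011
Gen 9 (rule 126): 11110011101111
Gen 10 (rule 109): 10010010111001
Gen 11 (rule 126): 11111111101111
Gen 12 (rule 109): 10000000111001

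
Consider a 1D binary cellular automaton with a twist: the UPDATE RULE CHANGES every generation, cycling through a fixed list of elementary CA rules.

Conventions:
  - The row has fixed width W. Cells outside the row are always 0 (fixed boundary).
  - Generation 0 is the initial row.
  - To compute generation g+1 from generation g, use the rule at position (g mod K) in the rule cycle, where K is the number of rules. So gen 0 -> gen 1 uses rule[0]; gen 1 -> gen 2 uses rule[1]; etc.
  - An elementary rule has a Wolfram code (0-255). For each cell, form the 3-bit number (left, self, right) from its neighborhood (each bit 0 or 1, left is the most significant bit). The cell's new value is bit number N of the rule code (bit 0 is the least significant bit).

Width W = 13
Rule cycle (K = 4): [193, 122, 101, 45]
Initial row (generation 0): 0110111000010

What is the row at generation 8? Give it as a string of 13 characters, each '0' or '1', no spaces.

Answer: 1000010111101

Derivation:
Gen 0: 0110111000010
Gen 1 (rule 193): 0010011011000
Gen 2 (rule 122): 0101111111100
Gen 3 (rule 101): 0110000000101
Gen 4 (rule 45): 0100111110111
Gen 5 (rule 193): 0000011110011
Gen 6 (rule 122): 0000110011111
Gen 7 (rule 101): 1110010000001
Gen 8 (rule 45): 1000010111101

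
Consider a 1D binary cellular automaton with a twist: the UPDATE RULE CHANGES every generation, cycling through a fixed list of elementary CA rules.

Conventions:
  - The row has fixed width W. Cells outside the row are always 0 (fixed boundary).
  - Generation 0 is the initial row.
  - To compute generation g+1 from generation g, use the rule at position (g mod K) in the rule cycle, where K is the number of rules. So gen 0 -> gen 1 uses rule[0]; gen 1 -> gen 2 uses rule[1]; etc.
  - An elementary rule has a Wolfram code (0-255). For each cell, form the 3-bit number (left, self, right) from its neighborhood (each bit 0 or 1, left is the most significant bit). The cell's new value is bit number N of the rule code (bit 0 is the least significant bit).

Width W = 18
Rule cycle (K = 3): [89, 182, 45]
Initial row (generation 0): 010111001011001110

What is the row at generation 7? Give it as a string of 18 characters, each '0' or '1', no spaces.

Gen 0: 010111001011001110
Gen 1 (rule 89): 000101100011101011
Gen 2 (rule 182): 001110010101011100
Gen 3 (rule 45): 101000011111110001
Gen 4 (rule 89): 000111010000011100
Gen 5 (rule 182): 001010111000101010
Gen 6 (rule 45): 101111100010111110
Gen 7 (rule 89): 001000111000100011

Answer: 001000111000100011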